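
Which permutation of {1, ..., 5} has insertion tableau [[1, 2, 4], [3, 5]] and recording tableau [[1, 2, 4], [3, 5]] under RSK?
1 3 2 5 4

Reverse the RSK construction: for i from n down to 1, find the cell of Q containing i, remove the entry at that cell from P, and reverse-bump it up through P; the value ejected from row 1 is w(i).

Step i=5: Q has 5 at row 2, column 2; remove 5 from row 2 of P and reverse-bump: 5 enters row 1 and ejects 4. So w(5) = 4. P is now [[1, 2, 5], [3]].
Step i=4: Q has 4 at row 1, column 3; remove that cell from P, ejecting 5. So w(4) = 5. P is now [[1, 2], [3]].
Step i=3: Q has 3 at row 2, column 1; remove 3 from row 2 of P and reverse-bump: 3 enters row 1 and ejects 2. So w(3) = 2. P is now [[1, 3]].
Step i=2: Q has 2 at row 1, column 2; remove that cell from P, ejecting 3. So w(2) = 3. P is now [[1]].
Step i=1: Q has 1 at row 1, column 1; remove that cell from P, ejecting 1. So w(1) = 1. P is now [].

So w = 1 3 2 5 4.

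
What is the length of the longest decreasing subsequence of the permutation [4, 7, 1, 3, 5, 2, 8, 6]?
3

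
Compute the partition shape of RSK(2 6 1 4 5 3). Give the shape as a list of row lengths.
RSK row insertion gives P = [[1, 3, 5], [2, 4], [6]], which has shape [3, 2, 1].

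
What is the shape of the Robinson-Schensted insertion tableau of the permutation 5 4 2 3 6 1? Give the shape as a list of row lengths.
RSK row insertion gives P = [[1, 3, 6], [2], [4], [5]], which has shape [3, 1, 1, 1].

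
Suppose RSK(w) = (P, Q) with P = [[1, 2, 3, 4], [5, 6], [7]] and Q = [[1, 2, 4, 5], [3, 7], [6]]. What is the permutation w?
1 7 2 5 6 3 4

Reverse the RSK construction: for i from n down to 1, find the cell of Q containing i, remove the entry at that cell from P, and reverse-bump it up through P; the value ejected from row 1 is w(i).

Step i=7: Q has 7 at row 2, column 2; remove 6 from row 2 of P and reverse-bump: 6 enters row 1 and ejects 4. So w(7) = 4. P is now [[1, 2, 3, 6], [5], [7]].
Step i=6: Q has 6 at row 3, column 1; remove 7 from row 3 of P and reverse-bump: 7 enters row 2 and ejects 5; 5 enters row 1 and ejects 3. So w(6) = 3. P is now [[1, 2, 5, 6], [7]].
Step i=5: Q has 5 at row 1, column 4; remove that cell from P, ejecting 6. So w(5) = 6. P is now [[1, 2, 5], [7]].
Step i=4: Q has 4 at row 1, column 3; remove that cell from P, ejecting 5. So w(4) = 5. P is now [[1, 2], [7]].
Step i=3: Q has 3 at row 2, column 1; remove 7 from row 2 of P and reverse-bump: 7 enters row 1 and ejects 2. So w(3) = 2. P is now [[1, 7]].
Step i=2: Q has 2 at row 1, column 2; remove that cell from P, ejecting 7. So w(2) = 7. P is now [[1]].
Step i=1: Q has 1 at row 1, column 1; remove that cell from P, ejecting 1. So w(1) = 1. P is now [].

So w = 1 7 2 5 6 3 4.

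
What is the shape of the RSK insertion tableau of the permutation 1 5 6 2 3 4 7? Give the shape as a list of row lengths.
[5, 2]

Row-insert each entry into an empty tableau.

After inserting 1: P = [[1]].
After inserting 5: P = [[1, 5]].
After inserting 6: P = [[1, 5, 6]].
After inserting 2: P = [[1, 2, 6], [5]].
After inserting 3: P = [[1, 2, 3], [5, 6]].
After inserting 4: P = [[1, 2, 3, 4], [5, 6]].
After inserting 7: P = [[1, 2, 3, 4, 7], [5, 6]].

The final insertion tableau P = [[1, 2, 3, 4, 7], [5, 6]] has shape [5, 2].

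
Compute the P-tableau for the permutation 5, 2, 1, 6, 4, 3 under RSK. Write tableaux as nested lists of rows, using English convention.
P = [[1, 3], [2, 4], [5, 6]]

Insert 5: appended to row 1. P = [[5]].
Insert 2: 2 bumps 5 from row 1; 5 starts row 2. P = [[2], [5]].
Insert 1: 1 bumps 2 from row 1; 2 bumps 5 from row 2; 5 starts row 3. P = [[1], [2], [5]].
Insert 6: appended to row 1. P = [[1, 6], [2], [5]].
Insert 4: 4 bumps 6 from row 1; 6 appends to row 2. P = [[1, 4], [2, 6], [5]].
Insert 3: 3 bumps 4 from row 1; 4 bumps 6 from row 2; 6 appends to row 3. P = [[1, 3], [2, 4], [5, 6]].

So P = [[1, 3], [2, 4], [5, 6]].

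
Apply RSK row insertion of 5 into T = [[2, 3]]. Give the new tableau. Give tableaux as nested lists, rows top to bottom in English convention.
[[2, 3, 5]]

5 is larger than every entry of row 1, so it is appended to row 1. The new tableau is [[2, 3, 5]].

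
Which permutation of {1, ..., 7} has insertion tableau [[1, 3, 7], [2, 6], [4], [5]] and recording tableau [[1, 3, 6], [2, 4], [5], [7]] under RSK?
Reverse the RSK construction: for i from n down to 1, find the cell of Q containing i, remove the entry at that cell from P, and reverse-bump it up through P; the value ejected from row 1 is w(i).

Step i=7: Q has 7 at row 4, column 1; remove 5 from row 4 of P and reverse-bump: 5 enters row 3 and ejects 4; 4 enters row 2 and ejects 2; 2 enters row 1 and ejects 1. So w(7) = 1. P is now [[2, 3, 7], [4, 6], [5]].
Step i=6: Q has 6 at row 1, column 3; remove that cell from P, ejecting 7. So w(6) = 7. P is now [[2, 3], [4, 6], [5]].
Step i=5: Q has 5 at row 3, column 1; remove 5 from row 3 of P and reverse-bump: 5 enters row 2 and ejects 4; 4 enters row 1 and ejects 3. So w(5) = 3. P is now [[2, 4], [5, 6]].
Step i=4: Q has 4 at row 2, column 2; remove 6 from row 2 of P and reverse-bump: 6 enters row 1 and ejects 4. So w(4) = 4. P is now [[2, 6], [5]].
Step i=3: Q has 3 at row 1, column 2; remove that cell from P, ejecting 6. So w(3) = 6. P is now [[2], [5]].
Step i=2: Q has 2 at row 2, column 1; remove 5 from row 2 of P and reverse-bump: 5 enters row 1 and ejects 2. So w(2) = 2. P is now [[5]].
Step i=1: Q has 1 at row 1, column 1; remove that cell from P, ejecting 5. So w(1) = 5. P is now [].

So w = 5 2 6 4 3 7 1.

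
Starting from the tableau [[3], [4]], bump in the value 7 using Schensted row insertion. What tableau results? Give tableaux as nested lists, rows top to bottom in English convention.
[[3, 7], [4]]

7 is larger than every entry of row 1, so it is appended to row 1. The new tableau is [[3, 7], [4]].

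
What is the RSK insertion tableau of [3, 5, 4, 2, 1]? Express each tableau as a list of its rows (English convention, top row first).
Insert 3: appended to row 1. P = [[3]].
Insert 5: appended to row 1. P = [[3, 5]].
Insert 4: 4 bumps 5 from row 1; 5 starts row 2. P = [[3, 4], [5]].
Insert 2: 2 bumps 3 from row 1; 3 bumps 5 from row 2; 5 starts row 3. P = [[2, 4], [3], [5]].
Insert 1: 1 bumps 2 from row 1; 2 bumps 3 from row 2; 3 bumps 5 from row 3; 5 starts row 4. P = [[1, 4], [2], [3], [5]].

So P = [[1, 4], [2], [3], [5]].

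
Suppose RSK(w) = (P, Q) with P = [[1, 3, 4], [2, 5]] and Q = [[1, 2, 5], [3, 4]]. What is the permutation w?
2 5 1 3 4

Reverse the RSK construction: for i from n down to 1, find the cell of Q containing i, remove the entry at that cell from P, and reverse-bump it up through P; the value ejected from row 1 is w(i).

Step i=5: Q has 5 at row 1, column 3; remove that cell from P, ejecting 4. So w(5) = 4. P is now [[1, 3], [2, 5]].
Step i=4: Q has 4 at row 2, column 2; remove 5 from row 2 of P and reverse-bump: 5 enters row 1 and ejects 3. So w(4) = 3. P is now [[1, 5], [2]].
Step i=3: Q has 3 at row 2, column 1; remove 2 from row 2 of P and reverse-bump: 2 enters row 1 and ejects 1. So w(3) = 1. P is now [[2, 5]].
Step i=2: Q has 2 at row 1, column 2; remove that cell from P, ejecting 5. So w(2) = 5. P is now [[2]].
Step i=1: Q has 1 at row 1, column 1; remove that cell from P, ejecting 2. So w(1) = 2. P is now [].

So w = 2 5 1 3 4.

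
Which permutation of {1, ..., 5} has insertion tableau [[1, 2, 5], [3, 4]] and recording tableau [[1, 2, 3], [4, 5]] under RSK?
3 4 5 1 2

Reverse the RSK construction: for i from n down to 1, find the cell of Q containing i, remove the entry at that cell from P, and reverse-bump it up through P; the value ejected from row 1 is w(i).

Step i=5: Q has 5 at row 2, column 2; remove 4 from row 2 of P and reverse-bump: 4 enters row 1 and ejects 2. So w(5) = 2. P is now [[1, 4, 5], [3]].
Step i=4: Q has 4 at row 2, column 1; remove 3 from row 2 of P and reverse-bump: 3 enters row 1 and ejects 1. So w(4) = 1. P is now [[3, 4, 5]].
Step i=3: Q has 3 at row 1, column 3; remove that cell from P, ejecting 5. So w(3) = 5. P is now [[3, 4]].
Step i=2: Q has 2 at row 1, column 2; remove that cell from P, ejecting 4. So w(2) = 4. P is now [[3]].
Step i=1: Q has 1 at row 1, column 1; remove that cell from P, ejecting 3. So w(1) = 3. P is now [].

So w = 3 4 5 1 2.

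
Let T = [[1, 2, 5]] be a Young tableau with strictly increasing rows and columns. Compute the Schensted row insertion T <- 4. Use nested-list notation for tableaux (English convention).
[[1, 2, 4], [5]]

In row 1, 4 replaces 5 (the leftmost entry greater than 4); 5 is bumped to row 2. 5 starts a new row 2. The new tableau is [[1, 2, 4], [5]].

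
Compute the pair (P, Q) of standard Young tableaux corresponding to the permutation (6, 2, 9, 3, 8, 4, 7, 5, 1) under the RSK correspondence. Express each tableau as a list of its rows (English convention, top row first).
P = [[1, 3, 4, 5], [2, 7], [6], [8], [9]], Q = [[1, 3, 5, 7], [2, 4], [6], [8], [9]]

Insert each entry of the permutation into P by Schensted row insertion, recording in Q the position of each new cell.

After inserting 6: P = [[6]].
After inserting 2: P = [[2], [6]].
After inserting 9: P = [[2, 9], [6]].
After inserting 3: P = [[2, 3], [6, 9]].
After inserting 8: P = [[2, 3, 8], [6, 9]].
After inserting 4: P = [[2, 3, 4], [6, 8], [9]].
After inserting 7: P = [[2, 3, 4, 7], [6, 8], [9]].
After inserting 5: P = [[2, 3, 4, 5], [6, 7], [8], [9]].
After inserting 1: P = [[1, 3, 4, 5], [2, 7], [6], [8], [9]].

So P = [[1, 3, 4, 5], [2, 7], [6], [8], [9]], Q = [[1, 3, 5, 7], [2, 4], [6], [8], [9]].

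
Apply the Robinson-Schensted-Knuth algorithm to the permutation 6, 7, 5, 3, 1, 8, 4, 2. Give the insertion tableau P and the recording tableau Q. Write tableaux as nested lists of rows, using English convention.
P = [[1, 2, 8], [3, 4], [5, 7], [6]], Q = [[1, 2, 6], [3, 7], [4, 8], [5]]

Insert each entry of the permutation into P by Schensted row insertion, recording in Q the position of each new cell.

After inserting 6: P = [[6]].
After inserting 7: P = [[6, 7]].
After inserting 5: P = [[5, 7], [6]].
After inserting 3: P = [[3, 7], [5], [6]].
After inserting 1: P = [[1, 7], [3], [5], [6]].
After inserting 8: P = [[1, 7, 8], [3], [5], [6]].
After inserting 4: P = [[1, 4, 8], [3, 7], [5], [6]].
After inserting 2: P = [[1, 2, 8], [3, 4], [5, 7], [6]].

So P = [[1, 2, 8], [3, 4], [5, 7], [6]], Q = [[1, 2, 6], [3, 7], [4, 8], [5]].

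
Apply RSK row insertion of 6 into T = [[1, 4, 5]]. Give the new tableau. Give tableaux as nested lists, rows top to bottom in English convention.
6 is larger than every entry of row 1, so it is appended to row 1. The new tableau is [[1, 4, 5, 6]].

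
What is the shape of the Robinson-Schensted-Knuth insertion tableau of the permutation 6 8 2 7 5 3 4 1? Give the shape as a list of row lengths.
Row-insert each entry into an empty tableau.

After inserting 6: P = [[6]].
After inserting 8: P = [[6, 8]].
After inserting 2: P = [[2, 8], [6]].
After inserting 7: P = [[2, 7], [6, 8]].
After inserting 5: P = [[2, 5], [6, 7], [8]].
After inserting 3: P = [[2, 3], [5, 7], [6], [8]].
After inserting 4: P = [[2, 3, 4], [5, 7], [6], [8]].
After inserting 1: P = [[1, 3, 4], [2, 7], [5], [6], [8]].

The final insertion tableau P = [[1, 3, 4], [2, 7], [5], [6], [8]] has shape [3, 2, 1, 1, 1].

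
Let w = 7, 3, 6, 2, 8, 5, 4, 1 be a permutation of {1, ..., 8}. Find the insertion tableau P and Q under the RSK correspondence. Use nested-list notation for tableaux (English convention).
Insert each entry of the permutation into P by Schensted row insertion, recording in Q the position of each new cell.

After inserting 7: P = [[7]].
After inserting 3: P = [[3], [7]].
After inserting 6: P = [[3, 6], [7]].
After inserting 2: P = [[2, 6], [3], [7]].
After inserting 8: P = [[2, 6, 8], [3], [7]].
After inserting 5: P = [[2, 5, 8], [3, 6], [7]].
After inserting 4: P = [[2, 4, 8], [3, 5], [6], [7]].
After inserting 1: P = [[1, 4, 8], [2, 5], [3], [6], [7]].

So P = [[1, 4, 8], [2, 5], [3], [6], [7]], Q = [[1, 3, 5], [2, 6], [4], [7], [8]].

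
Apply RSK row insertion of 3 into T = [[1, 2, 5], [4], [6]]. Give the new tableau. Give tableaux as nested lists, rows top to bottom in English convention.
In row 1, 3 replaces 5 (the leftmost entry greater than 3); 5 is bumped to row 2. 5 is appended to row 2. The new tableau is [[1, 2, 3], [4, 5], [6]].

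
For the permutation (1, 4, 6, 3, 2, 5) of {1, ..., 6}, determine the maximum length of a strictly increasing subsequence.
3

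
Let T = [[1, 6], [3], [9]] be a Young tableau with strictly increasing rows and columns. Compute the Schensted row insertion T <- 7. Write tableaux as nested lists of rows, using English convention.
7 is larger than every entry of row 1, so it is appended to row 1. The new tableau is [[1, 6, 7], [3], [9]].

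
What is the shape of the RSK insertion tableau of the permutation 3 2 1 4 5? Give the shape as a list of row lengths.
[3, 1, 1]

Row-insert each entry into an empty tableau.

After inserting 3: P = [[3]].
After inserting 2: P = [[2], [3]].
After inserting 1: P = [[1], [2], [3]].
After inserting 4: P = [[1, 4], [2], [3]].
After inserting 5: P = [[1, 4, 5], [2], [3]].

The final insertion tableau P = [[1, 4, 5], [2], [3]] has shape [3, 1, 1].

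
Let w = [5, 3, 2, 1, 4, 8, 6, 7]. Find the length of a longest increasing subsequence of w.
4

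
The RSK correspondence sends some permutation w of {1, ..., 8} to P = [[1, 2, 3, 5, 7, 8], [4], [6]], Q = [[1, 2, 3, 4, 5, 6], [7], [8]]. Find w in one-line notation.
1 2 4 6 7 8 5 3

Reverse RSK: for i = n, n-1, ..., 1, locate i in Q, remove the corresponding corner cell from P, and reverse-bump its entry up through P; the value ejected from row 1 is w(i).

So w = 1 2 4 6 7 8 5 3.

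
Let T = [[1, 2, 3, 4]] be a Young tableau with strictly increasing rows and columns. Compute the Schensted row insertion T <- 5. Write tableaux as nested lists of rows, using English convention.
[[1, 2, 3, 4, 5]]

5 is larger than every entry of row 1, so it is appended to row 1. The new tableau is [[1, 2, 3, 4, 5]].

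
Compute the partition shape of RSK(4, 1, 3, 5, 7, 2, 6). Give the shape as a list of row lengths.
[4, 2, 1]

RSK row insertion gives P = [[1, 2, 5, 6], [3, 7], [4]], which has shape [4, 2, 1].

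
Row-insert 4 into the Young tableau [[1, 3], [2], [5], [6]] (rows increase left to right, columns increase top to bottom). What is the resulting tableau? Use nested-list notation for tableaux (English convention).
[[1, 3, 4], [2], [5], [6]]

4 is larger than every entry of row 1, so it is appended to row 1. The new tableau is [[1, 3, 4], [2], [5], [6]].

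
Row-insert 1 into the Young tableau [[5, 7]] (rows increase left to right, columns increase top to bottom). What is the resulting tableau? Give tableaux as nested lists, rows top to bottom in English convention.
In row 1, 1 replaces 5 (the leftmost entry greater than 1); 5 is bumped to row 2. 5 starts a new row 2. The new tableau is [[1, 7], [5]].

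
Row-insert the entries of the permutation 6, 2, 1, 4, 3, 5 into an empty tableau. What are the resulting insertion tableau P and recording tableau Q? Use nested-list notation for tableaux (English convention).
Insert each entry of the permutation into P by Schensted row insertion, recording in Q the position of each new cell.

Insert 6: appended to row 1. P = [[6]], Q = [[1]].
Insert 2: 2 bumps 6 from row 1; 6 starts row 2. P = [[2], [6]], Q = [[1], [2]].
Insert 1: 1 bumps 2 from row 1; 2 bumps 6 from row 2; 6 starts row 3. P = [[1], [2], [6]], Q = [[1], [2], [3]].
Insert 4: appended to row 1. P = [[1, 4], [2], [6]], Q = [[1, 4], [2], [3]].
Insert 3: 3 bumps 4 from row 1; 4 appends to row 2. P = [[1, 3], [2, 4], [6]], Q = [[1, 4], [2, 5], [3]].
Insert 5: appended to row 1. P = [[1, 3, 5], [2, 4], [6]], Q = [[1, 4, 6], [2, 5], [3]].

So P = [[1, 3, 5], [2, 4], [6]], Q = [[1, 4, 6], [2, 5], [3]].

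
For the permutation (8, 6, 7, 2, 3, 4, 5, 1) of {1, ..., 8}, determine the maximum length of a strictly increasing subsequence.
4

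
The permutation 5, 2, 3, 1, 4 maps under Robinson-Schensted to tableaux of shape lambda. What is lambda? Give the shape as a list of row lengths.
[3, 1, 1]

Row-insert each entry into an empty tableau.

After inserting 5: P = [[5]].
After inserting 2: P = [[2], [5]].
After inserting 3: P = [[2, 3], [5]].
After inserting 1: P = [[1, 3], [2], [5]].
After inserting 4: P = [[1, 3, 4], [2], [5]].

The final insertion tableau P = [[1, 3, 4], [2], [5]] has shape [3, 1, 1].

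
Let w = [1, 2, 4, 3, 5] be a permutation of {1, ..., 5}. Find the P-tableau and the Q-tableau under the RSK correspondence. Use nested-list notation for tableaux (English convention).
Insert each entry of the permutation into P by Schensted row insertion, recording in Q the position of each new cell.

Insert 1: appended to row 1. P = [[1]], Q = [[1]].
Insert 2: appended to row 1. P = [[1, 2]], Q = [[1, 2]].
Insert 4: appended to row 1. P = [[1, 2, 4]], Q = [[1, 2, 3]].
Insert 3: 3 bumps 4 from row 1; 4 starts row 2. P = [[1, 2, 3], [4]], Q = [[1, 2, 3], [4]].
Insert 5: appended to row 1. P = [[1, 2, 3, 5], [4]], Q = [[1, 2, 3, 5], [4]].

So P = [[1, 2, 3, 5], [4]], Q = [[1, 2, 3, 5], [4]].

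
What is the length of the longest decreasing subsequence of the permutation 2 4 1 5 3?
2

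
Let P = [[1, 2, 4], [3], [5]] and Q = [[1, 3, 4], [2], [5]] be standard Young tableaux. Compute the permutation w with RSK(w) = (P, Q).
Reverse the RSK construction: for i from n down to 1, find the cell of Q containing i, remove the entry at that cell from P, and reverse-bump it up through P; the value ejected from row 1 is w(i).

Step i=5: Q has 5 at row 3, column 1; remove 5 from row 3 of P and reverse-bump: 5 enters row 2 and ejects 3; 3 enters row 1 and ejects 2. So w(5) = 2. P is now [[1, 3, 4], [5]].
Step i=4: Q has 4 at row 1, column 3; remove that cell from P, ejecting 4. So w(4) = 4. P is now [[1, 3], [5]].
Step i=3: Q has 3 at row 1, column 2; remove that cell from P, ejecting 3. So w(3) = 3. P is now [[1], [5]].
Step i=2: Q has 2 at row 2, column 1; remove 5 from row 2 of P and reverse-bump: 5 enters row 1 and ejects 1. So w(2) = 1. P is now [[5]].
Step i=1: Q has 1 at row 1, column 1; remove that cell from P, ejecting 5. So w(1) = 5. P is now [].

So w = 5 1 3 4 2.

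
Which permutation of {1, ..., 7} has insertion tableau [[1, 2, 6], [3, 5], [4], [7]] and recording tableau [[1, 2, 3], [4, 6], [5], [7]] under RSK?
4 5 7 6 1 3 2

Reverse the RSK construction: for i from n down to 1, find the cell of Q containing i, remove the entry at that cell from P, and reverse-bump it up through P; the value ejected from row 1 is w(i).

Step i=7: Q has 7 at row 4, column 1; remove 7 from row 4 of P and reverse-bump: 7 enters row 3 and ejects 4; 4 enters row 2 and ejects 3; 3 enters row 1 and ejects 2. So w(7) = 2. P is now [[1, 3, 6], [4, 5], [7]].
Step i=6: Q has 6 at row 2, column 2; remove 5 from row 2 of P and reverse-bump: 5 enters row 1 and ejects 3. So w(6) = 3. P is now [[1, 5, 6], [4], [7]].
Step i=5: Q has 5 at row 3, column 1; remove 7 from row 3 of P and reverse-bump: 7 enters row 2 and ejects 4; 4 enters row 1 and ejects 1. So w(5) = 1. P is now [[4, 5, 6], [7]].
Step i=4: Q has 4 at row 2, column 1; remove 7 from row 2 of P and reverse-bump: 7 enters row 1 and ejects 6. So w(4) = 6. P is now [[4, 5, 7]].
Step i=3: Q has 3 at row 1, column 3; remove that cell from P, ejecting 7. So w(3) = 7. P is now [[4, 5]].
Step i=2: Q has 2 at row 1, column 2; remove that cell from P, ejecting 5. So w(2) = 5. P is now [[4]].
Step i=1: Q has 1 at row 1, column 1; remove that cell from P, ejecting 4. So w(1) = 4. P is now [].

So w = 4 5 7 6 1 3 2.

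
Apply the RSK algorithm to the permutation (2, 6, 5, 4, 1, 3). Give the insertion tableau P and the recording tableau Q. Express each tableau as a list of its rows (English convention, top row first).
Insert each entry of the permutation into P by Schensted row insertion, recording in Q the position of each new cell.

Insert 2: appended to row 1. P = [[2]].
Insert 6: appended to row 1. P = [[2, 6]].
Insert 5: 5 bumps 6 from row 1; 6 starts row 2. P = [[2, 5], [6]].
Insert 4: 4 bumps 5 from row 1; 5 bumps 6 from row 2; 6 starts row 3. P = [[2, 4], [5], [6]].
Insert 1: 1 bumps 2 from row 1; 2 bumps 5 from row 2; 5 bumps 6 from row 3; 6 starts row 4. P = [[1, 4], [2], [5], [6]].
Insert 3: 3 bumps 4 from row 1; 4 appends to row 2. P = [[1, 3], [2, 4], [5], [6]].

So P = [[1, 3], [2, 4], [5], [6]], Q = [[1, 2], [3, 6], [4], [5]].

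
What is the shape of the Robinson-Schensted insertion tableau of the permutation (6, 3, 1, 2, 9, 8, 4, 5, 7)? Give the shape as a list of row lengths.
[5, 2, 2]

Row-insert each entry into an empty tableau.

After inserting 6: P = [[6]].
After inserting 3: P = [[3], [6]].
After inserting 1: P = [[1], [3], [6]].
After inserting 2: P = [[1, 2], [3], [6]].
After inserting 9: P = [[1, 2, 9], [3], [6]].
After inserting 8: P = [[1, 2, 8], [3, 9], [6]].
After inserting 4: P = [[1, 2, 4], [3, 8], [6, 9]].
After inserting 5: P = [[1, 2, 4, 5], [3, 8], [6, 9]].
After inserting 7: P = [[1, 2, 4, 5, 7], [3, 8], [6, 9]].

The final insertion tableau P = [[1, 2, 4, 5, 7], [3, 8], [6, 9]] has shape [5, 2, 2].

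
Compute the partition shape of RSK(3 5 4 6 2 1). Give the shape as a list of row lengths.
[3, 1, 1, 1]

Row-insert each entry into an empty tableau.

After inserting 3: P = [[3]].
After inserting 5: P = [[3, 5]].
After inserting 4: P = [[3, 4], [5]].
After inserting 6: P = [[3, 4, 6], [5]].
After inserting 2: P = [[2, 4, 6], [3], [5]].
After inserting 1: P = [[1, 4, 6], [2], [3], [5]].

The final insertion tableau P = [[1, 4, 6], [2], [3], [5]] has shape [3, 1, 1, 1].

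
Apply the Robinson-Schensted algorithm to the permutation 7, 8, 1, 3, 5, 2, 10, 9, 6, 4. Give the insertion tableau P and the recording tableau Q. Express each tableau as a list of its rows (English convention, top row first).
Insert each entry of the permutation into P by Schensted row insertion, recording in Q the position of each new cell.

Insert 7: appended to row 1. P = [[7]].
Insert 8: appended to row 1. P = [[7, 8]].
Insert 1: 1 bumps 7 from row 1; 7 starts row 2. P = [[1, 8], [7]].
Insert 3: 3 bumps 8 from row 1; 8 appends to row 2. P = [[1, 3], [7, 8]].
Insert 5: appended to row 1. P = [[1, 3, 5], [7, 8]].
Insert 2: 2 bumps 3 from row 1; 3 bumps 7 from row 2; 7 starts row 3. P = [[1, 2, 5], [3, 8], [7]].
Insert 10: appended to row 1. P = [[1, 2, 5, 10], [3, 8], [7]].
Insert 9: 9 bumps 10 from row 1; 10 appends to row 2. P = [[1, 2, 5, 9], [3, 8, 10], [7]].
Insert 6: 6 bumps 9 from row 1; 9 bumps 10 from row 2; 10 appends to row 3. P = [[1, 2, 5, 6], [3, 8, 9], [7, 10]].
Insert 4: 4 bumps 5 from row 1; 5 bumps 8 from row 2; 8 bumps 10 from row 3; 10 starts row 4. P = [[1, 2, 4, 6], [3, 5, 9], [7, 8], [10]].

So P = [[1, 2, 4, 6], [3, 5, 9], [7, 8], [10]], Q = [[1, 2, 5, 7], [3, 4, 8], [6, 9], [10]].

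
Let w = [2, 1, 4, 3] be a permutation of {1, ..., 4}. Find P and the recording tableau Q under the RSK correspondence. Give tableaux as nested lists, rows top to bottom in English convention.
P = [[1, 3], [2, 4]], Q = [[1, 3], [2, 4]]

Insert each entry of the permutation into P by Schensted row insertion, recording in Q the position of each new cell.

After inserting 2: P = [[2]].
After inserting 1: P = [[1], [2]].
After inserting 4: P = [[1, 4], [2]].
After inserting 3: P = [[1, 3], [2, 4]].

So P = [[1, 3], [2, 4]], Q = [[1, 3], [2, 4]].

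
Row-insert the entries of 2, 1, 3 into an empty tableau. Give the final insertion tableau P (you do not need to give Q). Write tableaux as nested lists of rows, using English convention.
P = [[1, 3], [2]]

Insert 2: appended to row 1. P = [[2]].
Insert 1: 1 bumps 2 from row 1; 2 starts row 2. P = [[1], [2]].
Insert 3: appended to row 1. P = [[1, 3], [2]].

So P = [[1, 3], [2]].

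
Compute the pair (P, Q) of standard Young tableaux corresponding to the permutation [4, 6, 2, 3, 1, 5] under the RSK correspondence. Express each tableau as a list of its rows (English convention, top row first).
Insert each entry of the permutation into P by Schensted row insertion, recording in Q the position of each new cell.

Insert 4: appended to row 1. P = [[4]].
Insert 6: appended to row 1. P = [[4, 6]].
Insert 2: 2 bumps 4 from row 1; 4 starts row 2. P = [[2, 6], [4]].
Insert 3: 3 bumps 6 from row 1; 6 appends to row 2. P = [[2, 3], [4, 6]].
Insert 1: 1 bumps 2 from row 1; 2 bumps 4 from row 2; 4 starts row 3. P = [[1, 3], [2, 6], [4]].
Insert 5: appended to row 1. P = [[1, 3, 5], [2, 6], [4]].

So P = [[1, 3, 5], [2, 6], [4]], Q = [[1, 2, 6], [3, 4], [5]].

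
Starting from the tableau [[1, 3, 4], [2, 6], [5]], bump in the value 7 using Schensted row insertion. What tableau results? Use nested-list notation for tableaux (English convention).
[[1, 3, 4, 7], [2, 6], [5]]

7 is larger than every entry of row 1, so it is appended to row 1. The new tableau is [[1, 3, 4, 7], [2, 6], [5]].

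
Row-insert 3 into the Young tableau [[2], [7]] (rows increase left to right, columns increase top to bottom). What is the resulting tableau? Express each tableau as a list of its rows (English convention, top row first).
3 is larger than every entry of row 1, so it is appended to row 1. The new tableau is [[2, 3], [7]].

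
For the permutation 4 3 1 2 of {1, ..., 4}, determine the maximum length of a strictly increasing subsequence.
2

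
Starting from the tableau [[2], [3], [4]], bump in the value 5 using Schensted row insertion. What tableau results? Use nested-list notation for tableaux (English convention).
5 is larger than every entry of row 1, so it is appended to row 1. The new tableau is [[2, 5], [3], [4]].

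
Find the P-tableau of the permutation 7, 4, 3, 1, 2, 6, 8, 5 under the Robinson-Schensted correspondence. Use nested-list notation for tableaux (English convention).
P = [[1, 2, 5, 8], [3, 6], [4], [7]]

Insert 7: appended to row 1. P = [[7]].
Insert 4: 4 bumps 7 from row 1; 7 starts row 2. P = [[4], [7]].
Insert 3: 3 bumps 4 from row 1; 4 bumps 7 from row 2; 7 starts row 3. P = [[3], [4], [7]].
Insert 1: 1 bumps 3 from row 1; 3 bumps 4 from row 2; 4 bumps 7 from row 3; 7 starts row 4. P = [[1], [3], [4], [7]].
Insert 2: appended to row 1. P = [[1, 2], [3], [4], [7]].
Insert 6: appended to row 1. P = [[1, 2, 6], [3], [4], [7]].
Insert 8: appended to row 1. P = [[1, 2, 6, 8], [3], [4], [7]].
Insert 5: 5 bumps 6 from row 1; 6 appends to row 2. P = [[1, 2, 5, 8], [3, 6], [4], [7]].

So P = [[1, 2, 5, 8], [3, 6], [4], [7]].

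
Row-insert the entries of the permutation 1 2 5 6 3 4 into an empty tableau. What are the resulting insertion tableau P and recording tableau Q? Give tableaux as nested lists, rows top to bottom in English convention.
P = [[1, 2, 3, 4], [5, 6]], Q = [[1, 2, 3, 4], [5, 6]]

Insert each entry of the permutation into P by Schensted row insertion, recording in Q the position of each new cell.

After inserting 1: P = [[1]].
After inserting 2: P = [[1, 2]].
After inserting 5: P = [[1, 2, 5]].
After inserting 6: P = [[1, 2, 5, 6]].
After inserting 3: P = [[1, 2, 3, 6], [5]].
After inserting 4: P = [[1, 2, 3, 4], [5, 6]].

So P = [[1, 2, 3, 4], [5, 6]], Q = [[1, 2, 3, 4], [5, 6]].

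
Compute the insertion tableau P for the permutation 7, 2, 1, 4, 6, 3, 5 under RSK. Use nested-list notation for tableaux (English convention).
P = [[1, 3, 5], [2, 4, 6], [7]]

Insert 7: appended to row 1. P = [[7]].
Insert 2: 2 bumps 7 from row 1; 7 starts row 2. P = [[2], [7]].
Insert 1: 1 bumps 2 from row 1; 2 bumps 7 from row 2; 7 starts row 3. P = [[1], [2], [7]].
Insert 4: appended to row 1. P = [[1, 4], [2], [7]].
Insert 6: appended to row 1. P = [[1, 4, 6], [2], [7]].
Insert 3: 3 bumps 4 from row 1; 4 appends to row 2. P = [[1, 3, 6], [2, 4], [7]].
Insert 5: 5 bumps 6 from row 1; 6 appends to row 2. P = [[1, 3, 5], [2, 4, 6], [7]].

So P = [[1, 3, 5], [2, 4, 6], [7]].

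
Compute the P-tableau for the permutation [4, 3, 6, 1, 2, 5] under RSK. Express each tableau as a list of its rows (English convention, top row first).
P = [[1, 2, 5], [3, 6], [4]]

After inserting 4: P = [[4]].
After inserting 3: P = [[3], [4]].
After inserting 6: P = [[3, 6], [4]].
After inserting 1: P = [[1, 6], [3], [4]].
After inserting 2: P = [[1, 2], [3, 6], [4]].
After inserting 5: P = [[1, 2, 5], [3, 6], [4]].

So P = [[1, 2, 5], [3, 6], [4]].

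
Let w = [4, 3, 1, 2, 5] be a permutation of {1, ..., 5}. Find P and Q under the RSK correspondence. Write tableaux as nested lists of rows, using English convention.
P = [[1, 2, 5], [3], [4]], Q = [[1, 4, 5], [2], [3]]

Insert each entry of the permutation into P by Schensted row insertion, recording in Q the position of each new cell.

After inserting 4: P = [[4]].
After inserting 3: P = [[3], [4]].
After inserting 1: P = [[1], [3], [4]].
After inserting 2: P = [[1, 2], [3], [4]].
After inserting 5: P = [[1, 2, 5], [3], [4]].

So P = [[1, 2, 5], [3], [4]], Q = [[1, 4, 5], [2], [3]].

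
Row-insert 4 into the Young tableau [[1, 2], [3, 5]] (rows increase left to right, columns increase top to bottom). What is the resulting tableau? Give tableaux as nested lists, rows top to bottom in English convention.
4 is larger than every entry of row 1, so it is appended to row 1. The new tableau is [[1, 2, 4], [3, 5]].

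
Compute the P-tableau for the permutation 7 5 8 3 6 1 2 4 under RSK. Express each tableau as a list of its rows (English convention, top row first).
P = [[1, 2, 4], [3, 6], [5, 8], [7]]

Insert 7: appended to row 1. P = [[7]].
Insert 5: 5 bumps 7 from row 1; 7 starts row 2. P = [[5], [7]].
Insert 8: appended to row 1. P = [[5, 8], [7]].
Insert 3: 3 bumps 5 from row 1; 5 bumps 7 from row 2; 7 starts row 3. P = [[3, 8], [5], [7]].
Insert 6: 6 bumps 8 from row 1; 8 appends to row 2. P = [[3, 6], [5, 8], [7]].
Insert 1: 1 bumps 3 from row 1; 3 bumps 5 from row 2; 5 bumps 7 from row 3; 7 starts row 4. P = [[1, 6], [3, 8], [5], [7]].
Insert 2: 2 bumps 6 from row 1; 6 bumps 8 from row 2; 8 appends to row 3. P = [[1, 2], [3, 6], [5, 8], [7]].
Insert 4: appended to row 1. P = [[1, 2, 4], [3, 6], [5, 8], [7]].

So P = [[1, 2, 4], [3, 6], [5, 8], [7]].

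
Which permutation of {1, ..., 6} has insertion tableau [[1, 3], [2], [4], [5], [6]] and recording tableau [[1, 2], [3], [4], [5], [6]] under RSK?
2 6 5 4 3 1

Reverse the RSK construction: for i from n down to 1, find the cell of Q containing i, remove the entry at that cell from P, and reverse-bump it up through P; the value ejected from row 1 is w(i).

Step i=6: Q has 6 at row 5, column 1; remove 6 from row 5 of P and reverse-bump: 6 enters row 4 and ejects 5; 5 enters row 3 and ejects 4; 4 enters row 2 and ejects 2; 2 enters row 1 and ejects 1. So w(6) = 1. P is now [[2, 3], [4], [5], [6]].
Step i=5: Q has 5 at row 4, column 1; remove 6 from row 4 of P and reverse-bump: 6 enters row 3 and ejects 5; 5 enters row 2 and ejects 4; 4 enters row 1 and ejects 3. So w(5) = 3. P is now [[2, 4], [5], [6]].
Step i=4: Q has 4 at row 3, column 1; remove 6 from row 3 of P and reverse-bump: 6 enters row 2 and ejects 5; 5 enters row 1 and ejects 4. So w(4) = 4. P is now [[2, 5], [6]].
Step i=3: Q has 3 at row 2, column 1; remove 6 from row 2 of P and reverse-bump: 6 enters row 1 and ejects 5. So w(3) = 5. P is now [[2, 6]].
Step i=2: Q has 2 at row 1, column 2; remove that cell from P, ejecting 6. So w(2) = 6. P is now [[2]].
Step i=1: Q has 1 at row 1, column 1; remove that cell from P, ejecting 2. So w(1) = 2. P is now [].

So w = 2 6 5 4 3 1.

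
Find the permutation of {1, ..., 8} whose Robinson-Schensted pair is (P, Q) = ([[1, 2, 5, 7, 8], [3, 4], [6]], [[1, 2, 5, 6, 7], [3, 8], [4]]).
3 6 4 1 5 7 8 2

Reverse the RSK construction: for i from n down to 1, find the cell of Q containing i, remove the entry at that cell from P, and reverse-bump it up through P; the value ejected from row 1 is w(i).

Step i=8: Q has 8 at row 2, column 2; remove 4 from row 2 of P and reverse-bump: 4 enters row 1 and ejects 2. So w(8) = 2. P is now [[1, 4, 5, 7, 8], [3], [6]].
Step i=7: Q has 7 at row 1, column 5; remove that cell from P, ejecting 8. So w(7) = 8. P is now [[1, 4, 5, 7], [3], [6]].
Step i=6: Q has 6 at row 1, column 4; remove that cell from P, ejecting 7. So w(6) = 7. P is now [[1, 4, 5], [3], [6]].
Step i=5: Q has 5 at row 1, column 3; remove that cell from P, ejecting 5. So w(5) = 5. P is now [[1, 4], [3], [6]].
Step i=4: Q has 4 at row 3, column 1; remove 6 from row 3 of P and reverse-bump: 6 enters row 2 and ejects 3; 3 enters row 1 and ejects 1. So w(4) = 1. P is now [[3, 4], [6]].
Step i=3: Q has 3 at row 2, column 1; remove 6 from row 2 of P and reverse-bump: 6 enters row 1 and ejects 4. So w(3) = 4. P is now [[3, 6]].
Step i=2: Q has 2 at row 1, column 2; remove that cell from P, ejecting 6. So w(2) = 6. P is now [[3]].
Step i=1: Q has 1 at row 1, column 1; remove that cell from P, ejecting 3. So w(1) = 3. P is now [].

So w = 3 6 4 1 5 7 8 2.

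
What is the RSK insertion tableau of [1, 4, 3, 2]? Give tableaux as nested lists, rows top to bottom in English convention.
After inserting 1: P = [[1]].
After inserting 4: P = [[1, 4]].
After inserting 3: P = [[1, 3], [4]].
After inserting 2: P = [[1, 2], [3], [4]].

So P = [[1, 2], [3], [4]].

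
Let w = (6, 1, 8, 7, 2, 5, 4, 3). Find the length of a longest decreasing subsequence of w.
5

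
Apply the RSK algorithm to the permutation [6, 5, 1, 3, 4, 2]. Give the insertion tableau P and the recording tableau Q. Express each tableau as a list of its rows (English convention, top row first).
P = [[1, 2, 4], [3], [5], [6]], Q = [[1, 4, 5], [2], [3], [6]]

Insert each entry of the permutation into P by Schensted row insertion, recording in Q the position of each new cell.

After inserting 6: P = [[6]].
After inserting 5: P = [[5], [6]].
After inserting 1: P = [[1], [5], [6]].
After inserting 3: P = [[1, 3], [5], [6]].
After inserting 4: P = [[1, 3, 4], [5], [6]].
After inserting 2: P = [[1, 2, 4], [3], [5], [6]].

So P = [[1, 2, 4], [3], [5], [6]], Q = [[1, 4, 5], [2], [3], [6]].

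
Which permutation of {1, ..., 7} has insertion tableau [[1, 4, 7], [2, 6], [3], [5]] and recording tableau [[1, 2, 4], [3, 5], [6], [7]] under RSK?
Reverse the RSK construction: for i from n down to 1, find the cell of Q containing i, remove the entry at that cell from P, and reverse-bump it up through P; the value ejected from row 1 is w(i).

Step i=7: Q has 7 at row 4, column 1; remove 5 from row 4 of P and reverse-bump: 5 enters row 3 and ejects 3; 3 enters row 2 and ejects 2; 2 enters row 1 and ejects 1. So w(7) = 1. P is now [[2, 4, 7], [3, 6], [5]].
Step i=6: Q has 6 at row 3, column 1; remove 5 from row 3 of P and reverse-bump: 5 enters row 2 and ejects 3; 3 enters row 1 and ejects 2. So w(6) = 2. P is now [[3, 4, 7], [5, 6]].
Step i=5: Q has 5 at row 2, column 2; remove 6 from row 2 of P and reverse-bump: 6 enters row 1 and ejects 4. So w(5) = 4. P is now [[3, 6, 7], [5]].
Step i=4: Q has 4 at row 1, column 3; remove that cell from P, ejecting 7. So w(4) = 7. P is now [[3, 6], [5]].
Step i=3: Q has 3 at row 2, column 1; remove 5 from row 2 of P and reverse-bump: 5 enters row 1 and ejects 3. So w(3) = 3. P is now [[5, 6]].
Step i=2: Q has 2 at row 1, column 2; remove that cell from P, ejecting 6. So w(2) = 6. P is now [[5]].
Step i=1: Q has 1 at row 1, column 1; remove that cell from P, ejecting 5. So w(1) = 5. P is now [].

So w = 5 6 3 7 4 2 1.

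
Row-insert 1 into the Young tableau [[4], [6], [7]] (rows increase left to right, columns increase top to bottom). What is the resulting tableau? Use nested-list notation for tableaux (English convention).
In row 1, 1 replaces 4 (the leftmost entry greater than 1); 4 is bumped to row 2. In row 2, 4 replaces 6 (the leftmost entry greater than 4); 6 is bumped to row 3. In row 3, 6 replaces 7 (the leftmost entry greater than 6); 7 is bumped to row 4. 7 starts a new row 4. The new tableau is [[1], [4], [6], [7]].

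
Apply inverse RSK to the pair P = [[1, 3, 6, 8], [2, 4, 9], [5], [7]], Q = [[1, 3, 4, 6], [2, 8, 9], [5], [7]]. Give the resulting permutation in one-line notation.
7 2 5 6 4 9 1 3 8

Reverse the RSK construction: for i from n down to 1, find the cell of Q containing i, remove the entry at that cell from P, and reverse-bump it up through P; the value ejected from row 1 is w(i).

Step i=9: Q has 9 at row 2, column 3; remove 9 from row 2 of P and reverse-bump: 9 enters row 1 and ejects 8. So w(9) = 8. P is now [[1, 3, 6, 9], [2, 4], [5], [7]].
Step i=8: Q has 8 at row 2, column 2; remove 4 from row 2 of P and reverse-bump: 4 enters row 1 and ejects 3. So w(8) = 3. P is now [[1, 4, 6, 9], [2], [5], [7]].
Step i=7: Q has 7 at row 4, column 1; remove 7 from row 4 of P and reverse-bump: 7 enters row 3 and ejects 5; 5 enters row 2 and ejects 2; 2 enters row 1 and ejects 1. So w(7) = 1. P is now [[2, 4, 6, 9], [5], [7]].
Step i=6: Q has 6 at row 1, column 4; remove that cell from P, ejecting 9. So w(6) = 9. P is now [[2, 4, 6], [5], [7]].
Step i=5: Q has 5 at row 3, column 1; remove 7 from row 3 of P and reverse-bump: 7 enters row 2 and ejects 5; 5 enters row 1 and ejects 4. So w(5) = 4. P is now [[2, 5, 6], [7]].
Step i=4: Q has 4 at row 1, column 3; remove that cell from P, ejecting 6. So w(4) = 6. P is now [[2, 5], [7]].
Step i=3: Q has 3 at row 1, column 2; remove that cell from P, ejecting 5. So w(3) = 5. P is now [[2], [7]].
Step i=2: Q has 2 at row 2, column 1; remove 7 from row 2 of P and reverse-bump: 7 enters row 1 and ejects 2. So w(2) = 2. P is now [[7]].
Step i=1: Q has 1 at row 1, column 1; remove that cell from P, ejecting 7. So w(1) = 7. P is now [].

So w = 7 2 5 6 4 9 1 3 8.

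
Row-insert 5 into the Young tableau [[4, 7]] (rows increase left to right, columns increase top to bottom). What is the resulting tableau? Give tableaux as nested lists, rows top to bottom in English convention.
In row 1, 5 replaces 7 (the leftmost entry greater than 5); 7 is bumped to row 2. 7 starts a new row 2. The new tableau is [[4, 5], [7]].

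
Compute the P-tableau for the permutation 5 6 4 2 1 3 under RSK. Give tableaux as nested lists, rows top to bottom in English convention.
Insert 5: appended to row 1. P = [[5]].
Insert 6: appended to row 1. P = [[5, 6]].
Insert 4: 4 bumps 5 from row 1; 5 starts row 2. P = [[4, 6], [5]].
Insert 2: 2 bumps 4 from row 1; 4 bumps 5 from row 2; 5 starts row 3. P = [[2, 6], [4], [5]].
Insert 1: 1 bumps 2 from row 1; 2 bumps 4 from row 2; 4 bumps 5 from row 3; 5 starts row 4. P = [[1, 6], [2], [4], [5]].
Insert 3: 3 bumps 6 from row 1; 6 appends to row 2. P = [[1, 3], [2, 6], [4], [5]].

So P = [[1, 3], [2, 6], [4], [5]].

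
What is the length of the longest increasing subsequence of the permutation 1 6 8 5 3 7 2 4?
3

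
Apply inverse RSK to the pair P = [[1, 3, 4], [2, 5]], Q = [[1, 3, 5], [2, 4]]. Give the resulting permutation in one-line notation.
Reverse the RSK construction: for i from n down to 1, find the cell of Q containing i, remove the entry at that cell from P, and reverse-bump it up through P; the value ejected from row 1 is w(i).

Step i=5: Q has 5 at row 1, column 3; remove that cell from P, ejecting 4. So w(5) = 4. P is now [[1, 3], [2, 5]].
Step i=4: Q has 4 at row 2, column 2; remove 5 from row 2 of P and reverse-bump: 5 enters row 1 and ejects 3. So w(4) = 3. P is now [[1, 5], [2]].
Step i=3: Q has 3 at row 1, column 2; remove that cell from P, ejecting 5. So w(3) = 5. P is now [[1], [2]].
Step i=2: Q has 2 at row 2, column 1; remove 2 from row 2 of P and reverse-bump: 2 enters row 1 and ejects 1. So w(2) = 1. P is now [[2]].
Step i=1: Q has 1 at row 1, column 1; remove that cell from P, ejecting 2. So w(1) = 2. P is now [].

So w = 2 1 5 3 4.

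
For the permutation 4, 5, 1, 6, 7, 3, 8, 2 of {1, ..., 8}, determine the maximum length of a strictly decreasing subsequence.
3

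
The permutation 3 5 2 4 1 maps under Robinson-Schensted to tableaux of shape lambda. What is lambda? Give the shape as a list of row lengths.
[2, 2, 1]

Row-insert each entry into an empty tableau.

After inserting 3: P = [[3]].
After inserting 5: P = [[3, 5]].
After inserting 2: P = [[2, 5], [3]].
After inserting 4: P = [[2, 4], [3, 5]].
After inserting 1: P = [[1, 4], [2, 5], [3]].

The final insertion tableau P = [[1, 4], [2, 5], [3]] has shape [2, 2, 1].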